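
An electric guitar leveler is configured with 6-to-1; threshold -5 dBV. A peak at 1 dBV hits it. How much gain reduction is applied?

5 dB

1 dBV exceeds the threshold by 6 dB.
After 6:1 compression the overshoot becomes 6/6 = 1 dB.
GR = overshoot in − overshoot out = 6 − 1 = 5 dB.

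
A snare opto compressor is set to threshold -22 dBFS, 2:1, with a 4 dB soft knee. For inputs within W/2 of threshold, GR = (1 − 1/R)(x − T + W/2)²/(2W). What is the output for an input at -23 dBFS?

x − T + W/2 = -23 − (-22) + 2 = 1.
GR = (1 − 1/2) × 1² / 8 = 0.5 × 1 / 8 = 0.0625 dB.
Output = -23 − 0.0625 = -23.0625 dBFS.

-23.0625 dBFS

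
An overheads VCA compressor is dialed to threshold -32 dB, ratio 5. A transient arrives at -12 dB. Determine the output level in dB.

-28 dB

Overshoot: -12 − (-32) = 20 dB.
At 5:1 the overshoot is divided by 5, leaving 4 dB above threshold.
Output = -32 + 4 = -28 dB.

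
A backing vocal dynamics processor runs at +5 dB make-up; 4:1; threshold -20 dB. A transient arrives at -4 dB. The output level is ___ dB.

-11 dB

Overshoot: -4 − (-20) = 16 dB.
4:1 compression reduces that to 16/4 = 4 dB over.
Output = -20 + 4 = -16 dB; make-up adds 5 dB, giving -11 dB.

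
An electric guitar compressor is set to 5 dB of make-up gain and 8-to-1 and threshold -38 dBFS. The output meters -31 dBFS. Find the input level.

Before make-up, the level was -31 − 5 = -36 dBFS.
That's 2 dB above the -38 dBFS threshold.
Input overshoot = R × output overshoot = 16 dB → input = -38 + 16 = -22 dBFS.

-22 dBFS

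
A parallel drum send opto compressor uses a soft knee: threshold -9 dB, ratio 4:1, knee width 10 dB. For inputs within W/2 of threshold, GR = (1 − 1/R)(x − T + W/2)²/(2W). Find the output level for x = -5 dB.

-8.0375 dB

x − T + W/2 = -5 − (-9) + 5 = 9.
GR = (1 − 1/4) × 9² / 20 = 0.75 × 81 / 20 = 3.0375 dB.
Output = -5 − 3.0375 = -8.0375 dB.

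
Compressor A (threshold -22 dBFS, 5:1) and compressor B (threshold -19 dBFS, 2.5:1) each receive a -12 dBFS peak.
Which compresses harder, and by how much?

A, by 3.8 dB

A: GR = 10 − 10/5 = 8 dB.
B: GR = 7 − 7/2.5 = 4.2 dB.
Difference: 3.8 dB in favour of A.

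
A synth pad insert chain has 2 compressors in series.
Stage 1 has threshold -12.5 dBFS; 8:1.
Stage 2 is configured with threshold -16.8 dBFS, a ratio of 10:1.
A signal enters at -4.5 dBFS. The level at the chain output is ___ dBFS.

-16.27 dBFS

Stage 1: -4.5 dBFS is 8 dB over -12.5 dBFS; at 8:1 that becomes 1 dB over, giving -11.5 dBFS.
Stage 2: 5.3 dB above -16.8 dBFS, reduced 10:1 to 0.53 dB above → -16.27 dBFS.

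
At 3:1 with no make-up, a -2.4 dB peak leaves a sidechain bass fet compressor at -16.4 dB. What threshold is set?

Let T be the threshold. Output overshoot = (input overshoot)/R, so -16.4 − T = (-2.4 − T)/3.
3·(-16.4 − T) = -2.4 − T → 2·T = -49.2 − (-2.4) = -46.8.
T = -46.8/2 = -23.4 dB.

-23.4 dB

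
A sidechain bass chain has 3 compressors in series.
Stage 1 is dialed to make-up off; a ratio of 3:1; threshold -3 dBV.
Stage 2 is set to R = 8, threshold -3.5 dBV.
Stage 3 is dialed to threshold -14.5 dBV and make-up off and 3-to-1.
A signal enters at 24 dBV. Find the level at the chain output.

Stage 1: 24 dBV is 27 dB over -3 dBV; at 3:1 that becomes 9 dB over, giving 6 dBV.
Stage 2: 6 dBV is 9.5 dB over -3.5 dBV; at 8:1 that becomes 1.1875 dB over, giving -2.3125 dBV.
Stage 3: -2.3125 dBV is 12.1875 dB over -14.5 dBV; at 3:1 that becomes 4.0625 dB over, giving -10.4375 dBV.

-10.4375 dBV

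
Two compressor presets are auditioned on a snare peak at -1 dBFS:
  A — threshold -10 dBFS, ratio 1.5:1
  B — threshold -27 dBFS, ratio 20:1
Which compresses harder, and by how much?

A: 9 dB over, compressed to 6 dB over, so 3 dB of GR.
B: 26 dB over, compressed to 1.3 dB over, so 24.7 dB of GR.
Difference: 21.7 dB in favour of B.

B, by 21.7 dB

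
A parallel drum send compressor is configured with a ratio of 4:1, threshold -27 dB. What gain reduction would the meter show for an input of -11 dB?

Overshoot = -11 − (-27) = 16 dB.
At 4:1, output sits 16/4 = 4 dB above threshold.
GR = overshoot in − overshoot out = 16 − 4 = 12 dB.

12 dB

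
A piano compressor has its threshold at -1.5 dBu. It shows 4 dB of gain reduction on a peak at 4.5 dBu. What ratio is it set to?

3:1

Input overshoot = 4.5 − (-1.5) = 6 dB.
Output overshoot = 6 − 4 = 2 dB.
Ratio = input overshoot / output overshoot = 6 / 2 = 3.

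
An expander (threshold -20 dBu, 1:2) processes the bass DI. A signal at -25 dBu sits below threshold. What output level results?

-30 dBu

The input is 5 dB below the -20 dBu threshold.
A 1:2 expander multiplies undershoot by 2: 5 × 2 = 10 dB below threshold.
Output = -20 − 10 = -30 dBu.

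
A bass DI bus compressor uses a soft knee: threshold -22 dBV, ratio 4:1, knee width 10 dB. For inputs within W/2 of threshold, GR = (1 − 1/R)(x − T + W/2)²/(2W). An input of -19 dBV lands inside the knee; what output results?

x − T + W/2 = -19 − (-22) + 5 = 8.
GR = (1 − 1/4) × 8² / 20 = 0.75 × 64 / 20 = 2.4 dB.
Output = -19 − 2.4 = -21.4 dBV.

-21.4 dBV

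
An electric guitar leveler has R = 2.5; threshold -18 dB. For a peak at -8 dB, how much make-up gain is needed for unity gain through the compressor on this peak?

Overshoot 10 dB → 10/2.5 = 4 dB after compression, so the compressed level is -18 + 4 = -14 dB.
Make-up = target − compressed = -8 − (-14) = 6 dB.

6 dB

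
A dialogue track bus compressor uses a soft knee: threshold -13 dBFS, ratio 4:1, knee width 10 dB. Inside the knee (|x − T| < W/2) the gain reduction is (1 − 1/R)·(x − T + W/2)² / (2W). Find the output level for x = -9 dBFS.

-12.0375 dBFS

x − T + W/2 = -9 − (-13) + 5 = 9.
GR = (1 − 1/4) × 9² / 20 = 0.75 × 81 / 20 = 3.0375 dB.
Output = -9 − 3.0375 = -12.0375 dBFS.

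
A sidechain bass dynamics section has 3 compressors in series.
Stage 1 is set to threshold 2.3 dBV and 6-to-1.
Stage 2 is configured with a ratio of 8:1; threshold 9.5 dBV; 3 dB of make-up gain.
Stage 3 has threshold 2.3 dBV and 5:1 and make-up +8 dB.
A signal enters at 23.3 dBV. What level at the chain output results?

11.6 dBV

Stage 1: 23.3 dBV is 21 dB over 2.3 dBV; at 6:1 that becomes 3.5 dB over, giving 5.8 dBV.
Stage 2: 5.8 dBV ≤ 9.5 dBV, so stage 2 doesn't engage; make-up brings it to 8.8 dBV.
Stage 3: 8.8 dBV is 6.5 dB over 2.3 dBV; at 5:1 that becomes 1.3 dB over, giving 3.6 dBV; +8 dB make-up → 11.6 dBV.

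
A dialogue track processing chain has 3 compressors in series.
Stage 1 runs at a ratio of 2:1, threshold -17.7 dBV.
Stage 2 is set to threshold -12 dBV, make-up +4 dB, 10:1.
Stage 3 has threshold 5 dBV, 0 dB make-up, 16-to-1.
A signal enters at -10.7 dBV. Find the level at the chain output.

Stage 1: 7 dB above -17.7 dBV, reduced 2:1 to 3.5 dB above → -14.2 dBV.
Stage 2: below threshold (-14.2 ≤ -12); passes unchanged; make-up brings it to -10.2 dBV.
Stage 3: -10.2 dBV ≤ 5 dBV, so stage 3 doesn't engage; output -10.2 dBV.

-10.2 dBV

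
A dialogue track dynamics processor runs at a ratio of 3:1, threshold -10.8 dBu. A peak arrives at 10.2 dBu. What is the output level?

-3.8 dBu

10.2 dBu sits 21 dB over threshold.
3:1 compression reduces that to 21/3 = 7 dB over.
That puts the output at -3.8 dBu.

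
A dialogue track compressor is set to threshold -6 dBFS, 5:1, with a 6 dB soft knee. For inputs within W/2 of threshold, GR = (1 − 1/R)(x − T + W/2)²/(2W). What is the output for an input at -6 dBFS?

x − T + W/2 = -6 − (-6) + 3 = 3.
GR = (1 − 1/5) × 3² / 12 = 0.8 × 9 / 12 = 0.6 dB.
Output = -6 − 0.6 = -6.6 dBFS.

-6.6 dBFS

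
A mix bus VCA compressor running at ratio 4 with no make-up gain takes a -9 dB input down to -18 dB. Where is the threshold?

-21 dB

Input is 12 dB above T (since output overshoot × R = input overshoot: (-18 − T)·4 = -9 − T gives T = -21 dB).
Check: -21 + (-9 − (-21))/4 = -21 + 3 = -18 dB. ✓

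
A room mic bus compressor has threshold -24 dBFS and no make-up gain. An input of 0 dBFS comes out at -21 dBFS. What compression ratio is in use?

Input overshoot = 0 − (-24) = 24 dB; output overshoot = -21 − (-24) = 3 dB.
Ratio = 24 / 3 = 8.

8:1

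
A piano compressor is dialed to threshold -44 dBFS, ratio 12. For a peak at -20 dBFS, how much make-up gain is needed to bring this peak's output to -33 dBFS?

9 dB

Overshoot 24 dB → 24/12 = 2 dB after compression, so the compressed level is -44 + 2 = -42 dBFS.
Make-up = target − compressed = -33 − (-42) = 9 dB.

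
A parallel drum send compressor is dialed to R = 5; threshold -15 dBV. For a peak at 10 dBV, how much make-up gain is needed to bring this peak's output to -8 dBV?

2 dB

Without make-up, output = threshold + overshoot/5 = -15 + 5 = -10 dBV.
Gap to target: 2 dB.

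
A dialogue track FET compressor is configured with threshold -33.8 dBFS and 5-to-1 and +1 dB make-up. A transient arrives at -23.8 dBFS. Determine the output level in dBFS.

-23.8 dBFS sits 10 dB over threshold.
5:1 compression reduces that to 10/5 = 2 dB over.
So the level is -33.8 + 2 = -31.8 dBFS; make-up adds 1 dB, giving -30.8 dBFS.

-30.8 dBFS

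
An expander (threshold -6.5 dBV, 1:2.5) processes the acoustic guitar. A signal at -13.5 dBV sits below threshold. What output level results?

The input is 7 dB below the -6.5 dBV threshold.
A 1:2.5 expander multiplies undershoot by 2.5: 7 × 2.5 = 17.5 dB below threshold.
Output = -6.5 − 17.5 = -24 dBV.

-24 dBV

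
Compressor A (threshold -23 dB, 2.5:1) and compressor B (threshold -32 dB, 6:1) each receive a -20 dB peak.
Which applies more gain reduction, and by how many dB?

A: overshoot 3 dB → output overshoot 1.2 dB → GR 1.8 dB.
B: overshoot 12 dB → output overshoot 2 dB → GR 10 dB.
B applies 8.2 dB more gain reduction.

B, by 8.2 dB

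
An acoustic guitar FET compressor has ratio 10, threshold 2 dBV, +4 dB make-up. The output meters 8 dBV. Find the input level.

Before make-up, the level was 8 − 4 = 4 dBV.
Post-compression overshoot = 4 − 2 = 2 dB.
Before 10:1 compression the overshoot was 2 × 10 = 20 dB, so input = 2 + 20 = 22 dBV.

22 dBV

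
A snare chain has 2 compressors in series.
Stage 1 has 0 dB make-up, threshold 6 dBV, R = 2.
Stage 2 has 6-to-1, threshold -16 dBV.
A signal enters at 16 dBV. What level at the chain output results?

Stage 1: 10 dB above 6 dBV, reduced 2:1 to 5 dB above → 11 dBV.
Stage 2: 27 dB above -16 dBV, reduced 6:1 to 4.5 dB above → -11.5 dBV.

-11.5 dBV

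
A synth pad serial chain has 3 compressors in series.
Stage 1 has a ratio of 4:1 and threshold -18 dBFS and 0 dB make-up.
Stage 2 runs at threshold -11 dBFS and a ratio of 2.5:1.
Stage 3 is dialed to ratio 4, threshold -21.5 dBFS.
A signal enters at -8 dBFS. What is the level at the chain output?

-20 dBFS

Stage 1: overshoot 10 dB → 10/4 = 2.5 dB → -15.5 dBFS.
Stage 2: below threshold (-15.5 ≤ -11); passes unchanged; output -15.5 dBFS.
Stage 3: overshoot 6 dB → 6/4 = 1.5 dB → -20 dBFS.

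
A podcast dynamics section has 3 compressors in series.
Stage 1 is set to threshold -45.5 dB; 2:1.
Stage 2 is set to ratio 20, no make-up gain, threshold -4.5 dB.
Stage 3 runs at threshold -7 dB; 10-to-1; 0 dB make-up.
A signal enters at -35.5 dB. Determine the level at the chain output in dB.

Stage 1: 10 dB above -45.5 dB, reduced 2:1 to 5 dB above → -40.5 dB.
Stage 2: -40.5 dB is at or below the -4.5 dB threshold — no compression; output -40.5 dB.
Stage 3: below threshold (-40.5 ≤ -7); passes unchanged; output -40.5 dB.

-40.5 dB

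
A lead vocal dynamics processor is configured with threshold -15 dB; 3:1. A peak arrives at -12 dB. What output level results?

-14 dB

Overshoot: -12 − (-15) = 3 dB.
3:1 compression reduces that to 3/3 = 1 dB over.
That puts the output at -14 dB.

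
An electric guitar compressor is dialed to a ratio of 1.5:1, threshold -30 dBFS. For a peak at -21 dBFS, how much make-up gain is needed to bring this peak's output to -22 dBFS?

2 dB

Without make-up, output = threshold + overshoot/1.5 = -30 + 6 = -24 dBFS.
Gap to target: 2 dB.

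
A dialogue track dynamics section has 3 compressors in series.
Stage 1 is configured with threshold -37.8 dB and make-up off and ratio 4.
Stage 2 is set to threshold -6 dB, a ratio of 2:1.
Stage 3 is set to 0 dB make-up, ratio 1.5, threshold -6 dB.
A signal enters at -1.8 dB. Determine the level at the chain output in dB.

Stage 1: 36 dB above -37.8 dB, reduced 4:1 to 9 dB above → -28.8 dB.
Stage 2: below threshold (-28.8 ≤ -6); passes unchanged; output -28.8 dB.
Stage 3: below threshold (-28.8 ≤ -6); passes unchanged; output -28.8 dB.

-28.8 dB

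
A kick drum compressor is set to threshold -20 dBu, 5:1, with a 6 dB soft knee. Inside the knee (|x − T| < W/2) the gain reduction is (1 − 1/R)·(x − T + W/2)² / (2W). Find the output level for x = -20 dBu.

x − T + W/2 = -20 − (-20) + 3 = 3.
GR = (1 − 1/5) × 3² / 12 = 0.8 × 9 / 12 = 0.6 dB.
Output = -20 − 0.6 = -20.6 dBu.

-20.6 dBu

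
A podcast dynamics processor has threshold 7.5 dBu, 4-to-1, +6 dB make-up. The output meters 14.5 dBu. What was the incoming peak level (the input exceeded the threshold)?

11.5 dBu

Stripping the +6 dB make-up gives 8.5 dBu at the gain stage.
Post-compression overshoot = 8.5 − 7.5 = 1 dB.
Before 4:1 compression the overshoot was 1 × 4 = 4 dB, so input = 7.5 + 4 = 11.5 dBu.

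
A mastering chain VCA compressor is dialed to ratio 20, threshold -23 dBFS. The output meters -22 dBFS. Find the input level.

Post-compression overshoot = -22 − (-23) = 1 dB.
Input overshoot = R × output overshoot = 20 dB → input = -23 + 20 = -3 dBFS.

-3 dBFS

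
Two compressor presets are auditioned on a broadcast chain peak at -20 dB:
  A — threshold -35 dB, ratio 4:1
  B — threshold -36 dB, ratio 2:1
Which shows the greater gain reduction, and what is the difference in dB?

A, by 3.25 dB

A: GR = 15 − 15/4 = 11.25 dB.
B: GR = 16 − 16/2 = 8 dB.
A applies 3.25 dB more gain reduction.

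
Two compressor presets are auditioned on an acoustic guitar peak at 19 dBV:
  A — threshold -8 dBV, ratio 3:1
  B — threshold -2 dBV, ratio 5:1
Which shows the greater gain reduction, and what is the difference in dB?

A, by 1.2 dB

A: 27 dB over, compressed to 9 dB over, so 18 dB of GR.
B: 21 dB over, compressed to 4.2 dB over, so 16.8 dB of GR.
A reduces 1.2 dB more.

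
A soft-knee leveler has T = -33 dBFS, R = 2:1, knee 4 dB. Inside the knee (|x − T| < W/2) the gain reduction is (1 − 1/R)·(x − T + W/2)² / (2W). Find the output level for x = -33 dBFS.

-33.25 dBFS

x − T + W/2 = -33 − (-33) + 2 = 2.
GR = (1 − 1/2) × 2² / 8 = 0.5 × 4 / 8 = 0.25 dB.
Output = -33 − 0.25 = -33.25 dBFS.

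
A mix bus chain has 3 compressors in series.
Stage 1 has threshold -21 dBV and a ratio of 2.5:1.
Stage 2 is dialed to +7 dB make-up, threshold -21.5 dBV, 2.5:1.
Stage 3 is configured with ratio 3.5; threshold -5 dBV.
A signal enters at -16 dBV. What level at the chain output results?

Stage 1: overshoot 5 dB → 5/2.5 = 2 dB → -19 dBV.
Stage 2: -19 dBV is 2.5 dB over -21.5 dBV; at 2.5:1 that becomes 1 dB over, giving -20.5 dBV; +7 dB make-up → -13.5 dBV.
Stage 3: -13.5 dBV ≤ -5 dBV, so stage 3 doesn't engage; output -13.5 dBV.

-13.5 dBV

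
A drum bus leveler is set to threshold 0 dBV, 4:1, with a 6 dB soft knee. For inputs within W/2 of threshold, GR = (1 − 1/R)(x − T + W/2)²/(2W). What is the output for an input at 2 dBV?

0.4375 dBV

x − T + W/2 = 2 − 0 + 3 = 5.
GR = (1 − 1/4) × 5² / 12 = 0.75 × 25 / 12 = 1.5625 dB.
Output = 2 − 1.5625 = 0.4375 dBV.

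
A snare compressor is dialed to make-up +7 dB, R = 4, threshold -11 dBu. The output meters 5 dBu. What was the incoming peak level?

25 dBu

Stripping the +7 dB make-up gives -2 dBu at the gain stage.
That's 9 dB above the -11 dBu threshold.
Undo the ratio: input overshoot = 9 × 4 = 36 dB, giving input = 25 dBu.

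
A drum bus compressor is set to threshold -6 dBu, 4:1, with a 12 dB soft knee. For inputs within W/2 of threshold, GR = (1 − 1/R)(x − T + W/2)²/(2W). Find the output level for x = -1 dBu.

-4.78125 dBu

x − T + W/2 = -1 − (-6) + 6 = 11.
GR = (1 − 1/4) × 11² / 24 = 0.75 × 121 / 24 = 3.78125 dB.
Output = -1 − 3.78125 = -4.78125 dBu.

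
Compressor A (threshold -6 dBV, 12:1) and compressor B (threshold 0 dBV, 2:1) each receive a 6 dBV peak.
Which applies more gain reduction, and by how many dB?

A: overshoot 12 dB → output overshoot 1 dB → GR 11 dB.
B: overshoot 6 dB → output overshoot 3 dB → GR 3 dB.
A applies 8 dB more gain reduction.

A, by 8 dB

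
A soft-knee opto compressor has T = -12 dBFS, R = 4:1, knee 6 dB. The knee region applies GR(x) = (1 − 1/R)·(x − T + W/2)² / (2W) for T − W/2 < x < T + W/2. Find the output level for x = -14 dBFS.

-14.0625 dBFS

x − T + W/2 = -14 − (-12) + 3 = 1.
GR = (1 − 1/4) × 1² / 12 = 0.75 × 1 / 12 = 0.0625 dB.
Output = -14 − 0.0625 = -14.0625 dBFS.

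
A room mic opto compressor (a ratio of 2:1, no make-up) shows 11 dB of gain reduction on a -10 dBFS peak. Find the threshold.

Gain reduction = -10 − (-21) = 11 dB; output overshoot = GR / (R − 1) = 11 / 1 = 11 dB.
Threshold = output − output overshoot = -21 − 11 = -32 dBFS.

-32 dBFS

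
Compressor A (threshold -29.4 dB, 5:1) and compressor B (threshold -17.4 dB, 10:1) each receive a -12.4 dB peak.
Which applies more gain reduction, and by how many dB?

A, by 9.1 dB

A: GR = 17 − 17/5 = 13.6 dB.
B: GR = 5 − 5/10 = 4.5 dB.
A applies 9.1 dB more gain reduction.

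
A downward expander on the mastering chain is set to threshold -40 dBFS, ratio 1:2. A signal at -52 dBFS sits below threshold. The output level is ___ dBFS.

The input is 12 dB below the -40 dBFS threshold.
A 1:2 expander multiplies undershoot by 2: 12 × 2 = 24 dB below threshold.
Output = -40 − 24 = -64 dBFS.

-64 dBFS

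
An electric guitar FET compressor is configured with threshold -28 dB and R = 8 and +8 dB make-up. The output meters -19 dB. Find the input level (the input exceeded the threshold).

-20 dB

Stripping the +8 dB make-up gives -27 dB at the gain stage.
The compressed level sits -27 − (-28) = 1 dB over threshold.
Undo the ratio: input overshoot = 1 × 8 = 8 dB, giving input = -20 dB.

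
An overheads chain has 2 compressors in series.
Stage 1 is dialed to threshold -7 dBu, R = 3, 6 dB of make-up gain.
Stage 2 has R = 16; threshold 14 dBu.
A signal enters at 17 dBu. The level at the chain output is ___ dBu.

7 dBu

Stage 1: overshoot 24 dB → 24/3 = 8 dB → 1 dBu; +6 dB make-up → 7 dBu.
Stage 2: 7 dBu ≤ 14 dBu, so stage 2 doesn't engage; output 7 dBu.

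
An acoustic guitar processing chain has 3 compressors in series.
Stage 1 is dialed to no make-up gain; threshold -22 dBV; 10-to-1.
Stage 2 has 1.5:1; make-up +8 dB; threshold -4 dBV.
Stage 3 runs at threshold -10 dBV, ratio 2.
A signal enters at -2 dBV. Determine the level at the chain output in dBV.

-12 dBV

Stage 1: -2 dBV is 20 dB over -22 dBV; at 10:1 that becomes 2 dB over, giving -20 dBV.
Stage 2: -20 dBV ≤ -4 dBV, so stage 2 doesn't engage; make-up brings it to -12 dBV.
Stage 3: below threshold (-12 ≤ -10); passes unchanged; output -12 dBV.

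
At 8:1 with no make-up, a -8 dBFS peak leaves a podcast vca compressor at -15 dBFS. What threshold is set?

-16 dBFS

Gain reduction = -8 − (-15) = 7 dB; output overshoot = GR / (R − 1) = 7 / 7 = 1 dB.
Threshold = output − output overshoot = -15 − 1 = -16 dBFS.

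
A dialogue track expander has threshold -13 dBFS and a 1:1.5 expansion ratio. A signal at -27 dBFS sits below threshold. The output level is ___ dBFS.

Undershoot = (-13) − (-27) = 14 dB.
At 1:1.5, that expands to 21 dB under threshold.
Output = -13 − 21 = -34 dBFS.

-34 dBFS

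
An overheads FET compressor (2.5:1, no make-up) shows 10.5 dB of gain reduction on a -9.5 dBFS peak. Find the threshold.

-27 dBFS

Gain reduction = -9.5 − (-20) = 10.5 dB; output overshoot = GR / (R − 1) = 10.5 / 1.5 = 7 dB.
Threshold = output − output overshoot = -20 − 7 = -27 dBFS.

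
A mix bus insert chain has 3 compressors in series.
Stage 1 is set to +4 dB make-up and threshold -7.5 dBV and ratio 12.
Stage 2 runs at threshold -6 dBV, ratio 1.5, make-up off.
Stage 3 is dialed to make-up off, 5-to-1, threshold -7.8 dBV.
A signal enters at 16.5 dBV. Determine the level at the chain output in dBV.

-6.84 dBV

Stage 1: 16.5 dBV is 24 dB over -7.5 dBV; at 12:1 that becomes 2 dB over, giving -5.5 dBV; +4 dB make-up → -1.5 dBV.
Stage 2: 4.5 dB above -6 dBV, reduced 1.5:1 to 3 dB above → -3 dBV.
Stage 3: -3 dBV is 4.8 dB over -7.8 dBV; at 5:1 that becomes 0.96 dB over, giving -6.84 dBV.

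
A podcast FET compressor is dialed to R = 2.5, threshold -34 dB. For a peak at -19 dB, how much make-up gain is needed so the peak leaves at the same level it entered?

The peak compresses to -34 + 15/2.5 = -28 dB.
To reach -19 dB requires -19 − (-28) = 9 dB of make-up.

9 dB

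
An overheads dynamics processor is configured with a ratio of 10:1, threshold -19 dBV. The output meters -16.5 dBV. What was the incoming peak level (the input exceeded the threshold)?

That's 2.5 dB above the -19 dBV threshold.
Input overshoot = R × output overshoot = 25 dB → input = -19 + 25 = 6 dBV.

6 dBV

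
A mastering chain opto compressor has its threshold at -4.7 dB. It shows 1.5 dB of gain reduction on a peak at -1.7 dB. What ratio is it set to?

Input overshoot = -1.7 − (-4.7) = 3 dB.
Output overshoot = 3 − 1.5 = 1.5 dB.
Ratio = input overshoot / output overshoot = 3 / 1.5 = 2.

2:1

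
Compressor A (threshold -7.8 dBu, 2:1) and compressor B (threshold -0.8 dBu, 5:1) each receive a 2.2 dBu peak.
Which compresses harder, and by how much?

A: GR = 10 − 10/2 = 5 dB.
B: GR = 3 − 3/5 = 2.4 dB.
Difference: 2.6 dB in favour of A.

A, by 2.6 dB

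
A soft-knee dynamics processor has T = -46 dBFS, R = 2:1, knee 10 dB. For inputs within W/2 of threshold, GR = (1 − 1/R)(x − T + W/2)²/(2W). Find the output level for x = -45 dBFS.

x − T + W/2 = -45 − (-46) + 5 = 6.
GR = (1 − 1/2) × 6² / 20 = 0.5 × 36 / 20 = 0.9 dB.
Output = -45 − 0.9 = -45.9 dBFS.

-45.9 dBFS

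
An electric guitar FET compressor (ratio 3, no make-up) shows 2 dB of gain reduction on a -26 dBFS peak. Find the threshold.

Gain reduction = -26 − (-28) = 2 dB; output overshoot = GR / (R − 1) = 2 / 2 = 1 dB.
Threshold = output − output overshoot = -28 − 1 = -29 dBFS.

-29 dBFS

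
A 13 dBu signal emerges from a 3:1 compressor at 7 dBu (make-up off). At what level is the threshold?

Let T be the threshold. Output overshoot = (input overshoot)/R, so 7 − T = (13 − T)/3.
3·(7 − T) = 13 − T → 2·T = 21 − 13 = 8.
T = 8/2 = 4 dBu.

4 dBu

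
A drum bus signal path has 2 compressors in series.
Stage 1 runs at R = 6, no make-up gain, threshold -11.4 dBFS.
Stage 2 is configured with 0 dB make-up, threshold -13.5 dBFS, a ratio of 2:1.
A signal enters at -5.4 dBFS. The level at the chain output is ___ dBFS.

Stage 1: 6 dB above -11.4 dBFS, reduced 6:1 to 1 dB above → -10.4 dBFS.
Stage 2: overshoot 3.1 dB → 3.1/2 = 1.55 dB → -11.95 dBFS.

-11.95 dBFS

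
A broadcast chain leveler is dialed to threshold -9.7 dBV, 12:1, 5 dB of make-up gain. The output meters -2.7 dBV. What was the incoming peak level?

14.3 dBV

Stripping the +5 dB make-up gives -7.7 dBV at the gain stage.
That's 2 dB above the -9.7 dBV threshold.
Before 12:1 compression the overshoot was 2 × 12 = 24 dB, so input = -9.7 + 24 = 14.3 dBV.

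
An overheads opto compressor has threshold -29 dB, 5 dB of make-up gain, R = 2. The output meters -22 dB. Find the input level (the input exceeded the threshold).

-25 dB

Before make-up, the level was -22 − 5 = -27 dB.
Post-compression overshoot = -27 − (-29) = 2 dB.
Undo the ratio: input overshoot = 2 × 2 = 4 dB, giving input = -25 dB.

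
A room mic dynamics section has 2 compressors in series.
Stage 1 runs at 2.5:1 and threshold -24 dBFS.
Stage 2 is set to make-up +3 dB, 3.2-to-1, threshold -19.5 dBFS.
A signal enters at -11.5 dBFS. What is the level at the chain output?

Stage 1: -11.5 dBFS is 12.5 dB over -24 dBFS; at 2.5:1 that becomes 5 dB over, giving -19 dBFS.
Stage 2: overshoot 0.5 dB → 0.5/3.2 = 0.15625 dB → -19.34375 dBFS; +3 dB make-up → -16.34375 dBFS.

-16.34375 dBFS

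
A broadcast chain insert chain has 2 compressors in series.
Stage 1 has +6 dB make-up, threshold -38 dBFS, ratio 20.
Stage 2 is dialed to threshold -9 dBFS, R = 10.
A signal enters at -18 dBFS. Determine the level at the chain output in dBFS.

-31 dBFS

Stage 1: -18 dBFS is 20 dB over -38 dBFS; at 20:1 that becomes 1 dB over, giving -37 dBFS; +6 dB make-up → -31 dBFS.
Stage 2: below threshold (-31 ≤ -9); passes unchanged; output -31 dBFS.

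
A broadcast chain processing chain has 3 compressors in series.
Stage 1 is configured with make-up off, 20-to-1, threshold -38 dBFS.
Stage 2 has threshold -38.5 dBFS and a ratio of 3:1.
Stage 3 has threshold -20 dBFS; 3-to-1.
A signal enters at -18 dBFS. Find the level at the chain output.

Stage 1: -18 dBFS is 20 dB over -38 dBFS; at 20:1 that becomes 1 dB over, giving -37 dBFS.
Stage 2: overshoot 1.5 dB → 1.5/3 = 0.5 dB → -38 dBFS.
Stage 3: below threshold (-38 ≤ -20); passes unchanged; output -38 dBFS.

-38 dBFS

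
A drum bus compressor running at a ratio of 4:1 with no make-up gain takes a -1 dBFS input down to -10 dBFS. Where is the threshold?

-13 dBFS

Let T be the threshold. Output overshoot = (input overshoot)/R, so -10 − T = (-1 − T)/4.
4·(-10 − T) = -1 − T → 3·T = -40 − (-1) = -39.
T = -39/3 = -13 dBFS.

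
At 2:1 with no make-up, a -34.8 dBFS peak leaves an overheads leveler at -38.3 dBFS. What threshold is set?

-41.8 dBFS

Gain reduction = -34.8 − (-38.3) = 3.5 dB; output overshoot = GR / (R − 1) = 3.5 / 1 = 3.5 dB.
Threshold = output − output overshoot = -38.3 − 3.5 = -41.8 dBFS.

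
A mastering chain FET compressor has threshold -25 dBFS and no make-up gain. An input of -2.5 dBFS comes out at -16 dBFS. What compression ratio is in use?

2.5:1

Input overshoot = -2.5 − (-25) = 22.5 dB; output overshoot = -16 − (-25) = 9 dB.
Ratio = 22.5 / 9 = 2.5.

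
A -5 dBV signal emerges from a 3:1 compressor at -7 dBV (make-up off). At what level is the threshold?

Gain reduction = -5 − (-7) = 2 dB; output overshoot = GR / (R − 1) = 2 / 2 = 1 dB.
Threshold = output − output overshoot = -7 − 1 = -8 dBV.

-8 dBV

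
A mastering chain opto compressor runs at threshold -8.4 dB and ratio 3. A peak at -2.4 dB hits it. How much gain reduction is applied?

-2.4 dB exceeds the threshold by 6 dB.
A 3:1 ratio leaves 2 dB of that excess.
Gain reduction = 6 − 2 = 4 dB.

4 dB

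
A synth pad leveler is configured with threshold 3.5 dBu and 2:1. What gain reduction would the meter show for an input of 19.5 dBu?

The signal is 16 dB above threshold.
At 2:1, output sits 16/2 = 8 dB above threshold.
GR = overshoot in − overshoot out = 16 − 8 = 8 dB.

8 dB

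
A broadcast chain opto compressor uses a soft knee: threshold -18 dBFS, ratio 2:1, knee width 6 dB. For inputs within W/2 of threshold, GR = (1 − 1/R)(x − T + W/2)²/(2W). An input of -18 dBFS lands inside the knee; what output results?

-18.375 dBFS

x − T + W/2 = -18 − (-18) + 3 = 3.
GR = (1 − 1/2) × 3² / 12 = 0.5 × 9 / 12 = 0.375 dB.
Output = -18 − 0.375 = -18.375 dBFS.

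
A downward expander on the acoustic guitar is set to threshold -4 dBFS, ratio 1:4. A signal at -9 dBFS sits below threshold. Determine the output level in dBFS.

Undershoot = (-4) − (-9) = 5 dB.
At 1:4, that expands to 20 dB under threshold.
Output = -4 − 20 = -24 dBFS.

-24 dBFS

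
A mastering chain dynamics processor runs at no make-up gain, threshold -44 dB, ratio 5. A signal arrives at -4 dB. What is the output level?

-4 dB sits 40 dB over threshold.
5:1 compression reduces that to 40/5 = 8 dB over.
Output = -44 + 8 = -36 dB.

-36 dB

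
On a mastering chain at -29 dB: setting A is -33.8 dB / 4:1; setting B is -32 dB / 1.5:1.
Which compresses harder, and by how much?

A: GR = 4.8 − 4.8/4 = 3.6 dB.
B: GR = 3 − 3/1.5 = 1 dB.
A applies 2.6 dB more gain reduction.

A, by 2.6 dB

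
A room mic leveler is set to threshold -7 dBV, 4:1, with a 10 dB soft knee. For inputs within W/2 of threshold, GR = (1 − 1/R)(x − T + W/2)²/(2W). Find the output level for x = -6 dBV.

-7.35 dBV

x − T + W/2 = -6 − (-7) + 5 = 6.
GR = (1 − 1/4) × 6² / 20 = 0.75 × 36 / 20 = 1.35 dB.
Output = -6 − 1.35 = -7.35 dBV.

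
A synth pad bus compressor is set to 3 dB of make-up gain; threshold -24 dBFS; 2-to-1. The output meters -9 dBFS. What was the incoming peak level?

0 dBFS

Remove make-up: -9 − 3 = -12 dBFS.
Post-compression overshoot = -12 − (-24) = 12 dB.
Input overshoot = R × output overshoot = 24 dB → input = -24 + 24 = 0 dBFS.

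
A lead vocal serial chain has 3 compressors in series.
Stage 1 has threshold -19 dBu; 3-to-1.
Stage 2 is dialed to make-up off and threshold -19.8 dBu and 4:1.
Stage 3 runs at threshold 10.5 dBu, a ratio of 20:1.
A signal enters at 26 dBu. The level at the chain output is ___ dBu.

-15.85 dBu

Stage 1: 45 dB above -19 dBu, reduced 3:1 to 15 dB above → -4 dBu.
Stage 2: overshoot 15.8 dB → 15.8/4 = 3.95 dB → -15.85 dBu.
Stage 3: below threshold (-15.85 ≤ 10.5); passes unchanged; output -15.85 dBu.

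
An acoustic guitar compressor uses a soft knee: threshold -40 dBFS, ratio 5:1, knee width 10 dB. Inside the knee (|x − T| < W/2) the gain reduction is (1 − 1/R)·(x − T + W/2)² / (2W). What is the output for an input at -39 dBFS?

x − T + W/2 = -39 − (-40) + 5 = 6.
GR = (1 − 1/5) × 6² / 20 = 0.8 × 36 / 20 = 1.44 dB.
Output = -39 − 1.44 = -40.44 dBFS.

-40.44 dBFS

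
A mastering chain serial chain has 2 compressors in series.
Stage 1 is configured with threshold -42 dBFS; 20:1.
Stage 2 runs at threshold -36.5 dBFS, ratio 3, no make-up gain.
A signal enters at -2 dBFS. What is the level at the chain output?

-40 dBFS

Stage 1: 40 dB above -42 dBFS, reduced 20:1 to 2 dB above → -40 dBFS.
Stage 2: -40 dBFS ≤ -36.5 dBFS, so stage 2 doesn't engage; output -40 dBFS.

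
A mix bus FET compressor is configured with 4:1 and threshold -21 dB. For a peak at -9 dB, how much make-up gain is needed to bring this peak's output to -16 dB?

2 dB

Without make-up, output = threshold + overshoot/4 = -21 + 3 = -18 dB.
Gap to target: 2 dB.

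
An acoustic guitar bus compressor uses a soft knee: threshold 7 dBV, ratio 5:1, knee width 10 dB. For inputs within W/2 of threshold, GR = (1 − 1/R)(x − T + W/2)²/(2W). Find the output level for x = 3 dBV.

x − T + W/2 = 3 − 7 + 5 = 1.
GR = (1 − 1/5) × 1² / 20 = 0.8 × 1 / 20 = 0.04 dB.
Output = 3 − 0.04 = 2.96 dBV.

2.96 dBV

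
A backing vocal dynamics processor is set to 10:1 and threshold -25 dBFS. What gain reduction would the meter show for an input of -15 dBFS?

The signal is 10 dB above threshold.
A 10:1 ratio leaves 1 dB of that excess.
Gain reduction = 10 − 1 = 9 dB.

9 dB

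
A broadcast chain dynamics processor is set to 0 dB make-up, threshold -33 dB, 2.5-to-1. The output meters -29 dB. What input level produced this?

Post-compression overshoot = -29 − (-33) = 4 dB.
Input overshoot = R × output overshoot = 10 dB → input = -33 + 10 = -23 dB.

-23 dB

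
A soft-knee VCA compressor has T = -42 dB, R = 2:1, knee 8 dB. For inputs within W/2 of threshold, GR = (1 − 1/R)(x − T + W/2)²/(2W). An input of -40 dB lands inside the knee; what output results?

x − T + W/2 = -40 − (-42) + 4 = 6.
GR = (1 − 1/2) × 6² / 16 = 0.5 × 36 / 16 = 1.125 dB.
Output = -40 − 1.125 = -41.125 dB.

-41.125 dB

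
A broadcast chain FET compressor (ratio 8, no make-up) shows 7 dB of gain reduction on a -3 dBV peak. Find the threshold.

-11 dBV

Let T be the threshold. Output overshoot = (input overshoot)/R, so -10 − T = (-3 − T)/8.
8·(-10 − T) = -3 − T → 7·T = -80 − (-3) = -77.
T = -77/7 = -11 dBV.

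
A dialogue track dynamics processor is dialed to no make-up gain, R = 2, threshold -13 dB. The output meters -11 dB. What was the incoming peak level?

-9 dB

Post-compression overshoot = -11 − (-13) = 2 dB.
Before 2:1 compression the overshoot was 2 × 2 = 4 dB, so input = -13 + 4 = -9 dB.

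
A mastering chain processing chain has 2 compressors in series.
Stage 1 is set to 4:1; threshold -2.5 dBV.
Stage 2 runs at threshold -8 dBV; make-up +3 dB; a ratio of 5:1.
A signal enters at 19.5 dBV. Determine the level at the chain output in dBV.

Stage 1: 19.5 dBV is 22 dB over -2.5 dBV; at 4:1 that becomes 5.5 dB over, giving 3 dBV.
Stage 2: 11 dB above -8 dBV, reduced 5:1 to 2.2 dB above → -5.8 dBV; +3 dB make-up → -2.8 dBV.

-2.8 dBV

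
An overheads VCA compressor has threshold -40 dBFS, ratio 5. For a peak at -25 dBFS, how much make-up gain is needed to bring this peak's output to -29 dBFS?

8 dB

The peak compresses to -40 + 15/5 = -37 dBFS.
To reach -29 dBFS requires -29 − (-37) = 8 dB of make-up.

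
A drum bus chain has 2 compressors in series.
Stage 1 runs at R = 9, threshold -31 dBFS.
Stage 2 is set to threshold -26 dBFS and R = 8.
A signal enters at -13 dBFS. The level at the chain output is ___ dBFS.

-29 dBFS

Stage 1: overshoot 18 dB → 18/9 = 2 dB → -29 dBFS.
Stage 2: -29 dBFS ≤ -26 dBFS, so stage 2 doesn't engage; output -29 dBFS.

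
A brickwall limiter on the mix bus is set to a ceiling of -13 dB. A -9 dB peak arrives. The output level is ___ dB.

A brickwall limiter is an ∞:1 compressor: any input above the ceiling is clamped to -13 dB.

-13 dB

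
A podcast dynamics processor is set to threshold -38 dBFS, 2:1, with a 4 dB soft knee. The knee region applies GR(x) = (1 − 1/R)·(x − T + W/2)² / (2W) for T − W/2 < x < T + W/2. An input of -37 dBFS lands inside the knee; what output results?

x − T + W/2 = -37 − (-38) + 2 = 3.
GR = (1 − 1/2) × 3² / 8 = 0.5 × 9 / 8 = 0.5625 dB.
Output = -37 − 0.5625 = -37.5625 dBFS.

-37.5625 dBFS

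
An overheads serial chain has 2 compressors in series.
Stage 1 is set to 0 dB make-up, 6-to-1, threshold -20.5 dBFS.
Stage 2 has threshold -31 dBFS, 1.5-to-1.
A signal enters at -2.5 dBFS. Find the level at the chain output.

Stage 1: 18 dB above -20.5 dBFS, reduced 6:1 to 3 dB above → -17.5 dBFS.
Stage 2: overshoot 13.5 dB → 13.5/1.5 = 9 dB → -22 dBFS.

-22 dBFS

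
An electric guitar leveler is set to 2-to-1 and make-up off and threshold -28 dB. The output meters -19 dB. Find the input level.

-10 dB

The compressed level sits -19 − (-28) = 9 dB over threshold.
Before 2:1 compression the overshoot was 9 × 2 = 18 dB, so input = -28 + 18 = -10 dB.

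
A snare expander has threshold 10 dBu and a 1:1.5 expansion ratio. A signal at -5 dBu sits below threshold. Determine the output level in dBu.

-12.5 dBu

Undershoot = 10 − (-5) = 15 dB.
At 1:1.5, that expands to 22.5 dB under threshold.
Output = 10 − 22.5 = -12.5 dBu.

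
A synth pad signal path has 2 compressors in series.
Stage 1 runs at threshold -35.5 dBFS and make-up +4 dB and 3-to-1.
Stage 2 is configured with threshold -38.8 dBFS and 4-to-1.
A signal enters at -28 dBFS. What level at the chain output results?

-36.35 dBFS

Stage 1: overshoot 7.5 dB → 7.5/3 = 2.5 dB → -33 dBFS; +4 dB make-up → -29 dBFS.
Stage 2: -29 dBFS is 9.8 dB over -38.8 dBFS; at 4:1 that becomes 2.45 dB over, giving -36.35 dBFS.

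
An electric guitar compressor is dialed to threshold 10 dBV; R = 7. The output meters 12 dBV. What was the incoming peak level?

That's 2 dB above the 10 dBV threshold.
Undo the ratio: input overshoot = 2 × 7 = 14 dB, giving input = 24 dBV.

24 dBV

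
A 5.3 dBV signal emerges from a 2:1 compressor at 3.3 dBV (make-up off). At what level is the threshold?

1.3 dBV

Gain reduction = 5.3 − 3.3 = 2 dB; output overshoot = GR / (R − 1) = 2 / 1 = 2 dB.
Threshold = output − output overshoot = 3.3 − 2 = 1.3 dBV.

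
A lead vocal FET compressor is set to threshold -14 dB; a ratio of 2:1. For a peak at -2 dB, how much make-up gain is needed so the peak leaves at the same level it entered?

Without make-up, output = threshold + overshoot/2 = -14 + 6 = -8 dB.
Gap to target: 6 dB.

6 dB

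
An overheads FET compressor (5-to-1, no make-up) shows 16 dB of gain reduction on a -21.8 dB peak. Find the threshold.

-41.8 dB

Let T be the threshold. Output overshoot = (input overshoot)/R, so -37.8 − T = (-21.8 − T)/5.
5·(-37.8 − T) = -21.8 − T → 4·T = -189 − (-21.8) = -167.2.
T = -167.2/4 = -41.8 dB.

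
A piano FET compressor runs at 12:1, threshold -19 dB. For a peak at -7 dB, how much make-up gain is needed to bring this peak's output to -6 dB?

Without make-up, output = threshold + overshoot/12 = -19 + 1 = -18 dB.
Gap to target: 12 dB.

12 dB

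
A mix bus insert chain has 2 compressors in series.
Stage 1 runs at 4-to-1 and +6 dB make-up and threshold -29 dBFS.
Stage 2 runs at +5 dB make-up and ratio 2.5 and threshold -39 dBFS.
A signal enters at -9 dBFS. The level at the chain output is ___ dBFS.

-25.6 dBFS

Stage 1: overshoot 20 dB → 20/4 = 5 dB → -24 dBFS; +6 dB make-up → -18 dBFS.
Stage 2: 21 dB above -39 dBFS, reduced 2.5:1 to 8.4 dB above → -30.6 dBFS; +5 dB make-up → -25.6 dBFS.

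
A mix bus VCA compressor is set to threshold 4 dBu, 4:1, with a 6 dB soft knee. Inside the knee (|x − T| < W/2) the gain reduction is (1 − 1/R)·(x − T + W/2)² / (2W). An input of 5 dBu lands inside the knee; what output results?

x − T + W/2 = 5 − 4 + 3 = 4.
GR = (1 − 1/4) × 4² / 12 = 0.75 × 16 / 12 = 1 dB.
Output = 5 − 1 = 4 dBu.

4 dBu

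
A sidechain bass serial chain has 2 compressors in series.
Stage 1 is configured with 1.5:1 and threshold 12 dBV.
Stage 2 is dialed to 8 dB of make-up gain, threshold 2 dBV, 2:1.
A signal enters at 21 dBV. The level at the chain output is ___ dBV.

Stage 1: 21 dBV is 9 dB over 12 dBV; at 1.5:1 that becomes 6 dB over, giving 18 dBV.
Stage 2: overshoot 16 dB → 16/2 = 8 dB → 10 dBV; +8 dB make-up → 18 dBV.

18 dBV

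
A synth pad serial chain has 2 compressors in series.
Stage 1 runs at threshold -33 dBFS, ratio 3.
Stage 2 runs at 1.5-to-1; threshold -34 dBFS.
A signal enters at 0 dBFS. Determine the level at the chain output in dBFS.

Stage 1: overshoot 33 dB → 33/3 = 11 dB → -22 dBFS.
Stage 2: -22 dBFS is 12 dB over -34 dBFS; at 1.5:1 that becomes 8 dB over, giving -26 dBFS.

-26 dBFS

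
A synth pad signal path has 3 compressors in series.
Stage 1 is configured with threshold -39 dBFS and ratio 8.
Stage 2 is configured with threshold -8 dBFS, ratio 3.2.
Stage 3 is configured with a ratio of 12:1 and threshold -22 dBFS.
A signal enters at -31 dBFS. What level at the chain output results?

Stage 1: -31 dBFS is 8 dB over -39 dBFS; at 8:1 that becomes 1 dB over, giving -38 dBFS.
Stage 2: below threshold (-38 ≤ -8); passes unchanged; output -38 dBFS.
Stage 3: below threshold (-38 ≤ -22); passes unchanged; output -38 dBFS.

-38 dBFS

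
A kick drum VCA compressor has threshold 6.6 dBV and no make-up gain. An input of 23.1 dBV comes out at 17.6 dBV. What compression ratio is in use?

Input overshoot = 23.1 − 6.6 = 16.5 dB; output overshoot = 17.6 − 6.6 = 11 dB.
Ratio = 16.5 / 11 = 1.5.

1.5:1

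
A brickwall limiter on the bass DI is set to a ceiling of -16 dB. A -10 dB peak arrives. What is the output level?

A brickwall limiter is an ∞:1 compressor: any input above the ceiling is clamped to -16 dB.

-16 dB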